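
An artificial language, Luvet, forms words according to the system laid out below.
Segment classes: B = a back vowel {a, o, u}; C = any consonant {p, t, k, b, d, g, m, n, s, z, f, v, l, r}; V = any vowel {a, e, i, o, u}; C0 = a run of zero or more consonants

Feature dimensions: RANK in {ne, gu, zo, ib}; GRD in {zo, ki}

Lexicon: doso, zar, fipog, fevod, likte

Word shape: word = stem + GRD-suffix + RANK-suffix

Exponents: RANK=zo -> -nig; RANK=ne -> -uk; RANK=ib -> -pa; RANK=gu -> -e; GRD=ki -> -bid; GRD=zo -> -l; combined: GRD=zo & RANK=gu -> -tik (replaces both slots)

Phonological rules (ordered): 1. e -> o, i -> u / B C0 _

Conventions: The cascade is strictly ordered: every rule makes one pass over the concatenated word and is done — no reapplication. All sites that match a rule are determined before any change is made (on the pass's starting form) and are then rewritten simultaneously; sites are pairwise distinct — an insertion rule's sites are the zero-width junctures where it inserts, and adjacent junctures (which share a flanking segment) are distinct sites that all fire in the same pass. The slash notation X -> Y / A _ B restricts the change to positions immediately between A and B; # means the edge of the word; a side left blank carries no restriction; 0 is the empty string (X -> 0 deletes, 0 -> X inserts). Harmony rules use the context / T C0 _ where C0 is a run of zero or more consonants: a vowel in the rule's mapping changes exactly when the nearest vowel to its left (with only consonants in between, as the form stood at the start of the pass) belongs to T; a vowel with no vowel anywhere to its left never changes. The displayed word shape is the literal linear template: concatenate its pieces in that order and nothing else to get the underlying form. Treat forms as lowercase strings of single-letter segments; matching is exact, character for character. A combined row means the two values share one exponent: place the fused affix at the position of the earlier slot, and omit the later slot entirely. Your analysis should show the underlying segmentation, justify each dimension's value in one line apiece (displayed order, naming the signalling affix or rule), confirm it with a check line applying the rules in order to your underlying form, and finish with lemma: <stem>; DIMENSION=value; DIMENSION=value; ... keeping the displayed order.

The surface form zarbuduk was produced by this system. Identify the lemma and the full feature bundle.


underlying: zar-bid-uk
RANK=ne - signalled by the affix -uk
GRD=ki - signalled by the affix -bid
check: zarbiduk -> zarbuduk
lemma: zar; RANK=ne; GRD=ki


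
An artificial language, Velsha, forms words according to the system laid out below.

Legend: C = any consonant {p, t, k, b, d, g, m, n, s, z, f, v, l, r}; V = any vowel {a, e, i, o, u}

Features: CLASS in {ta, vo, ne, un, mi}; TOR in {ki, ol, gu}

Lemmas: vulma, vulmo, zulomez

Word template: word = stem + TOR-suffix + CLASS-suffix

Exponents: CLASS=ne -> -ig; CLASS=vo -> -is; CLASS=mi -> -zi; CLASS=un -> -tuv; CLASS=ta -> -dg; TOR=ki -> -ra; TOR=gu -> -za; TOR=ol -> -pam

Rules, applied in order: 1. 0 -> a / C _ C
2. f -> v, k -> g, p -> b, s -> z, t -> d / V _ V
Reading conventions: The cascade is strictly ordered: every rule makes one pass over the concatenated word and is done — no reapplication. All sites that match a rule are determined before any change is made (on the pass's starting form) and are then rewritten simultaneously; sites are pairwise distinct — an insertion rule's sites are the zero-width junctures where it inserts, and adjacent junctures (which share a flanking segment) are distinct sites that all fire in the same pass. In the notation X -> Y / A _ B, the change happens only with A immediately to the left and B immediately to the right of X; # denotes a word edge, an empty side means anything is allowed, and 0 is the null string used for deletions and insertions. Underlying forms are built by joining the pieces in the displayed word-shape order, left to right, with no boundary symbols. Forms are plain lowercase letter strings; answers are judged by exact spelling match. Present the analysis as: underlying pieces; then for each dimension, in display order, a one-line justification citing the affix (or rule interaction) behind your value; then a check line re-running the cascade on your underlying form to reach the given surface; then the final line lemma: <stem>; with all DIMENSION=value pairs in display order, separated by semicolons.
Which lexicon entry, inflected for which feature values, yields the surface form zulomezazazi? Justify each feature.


underlying: zulomez-za-zi
CLASS=mi - signalled by the affix -zi
TOR=gu - signalled by the affix -za
check: zulomezzazi -> zulomezazazi -> zulomezazazi
lemma: zulomez; CLASS=mi; TOR=gu


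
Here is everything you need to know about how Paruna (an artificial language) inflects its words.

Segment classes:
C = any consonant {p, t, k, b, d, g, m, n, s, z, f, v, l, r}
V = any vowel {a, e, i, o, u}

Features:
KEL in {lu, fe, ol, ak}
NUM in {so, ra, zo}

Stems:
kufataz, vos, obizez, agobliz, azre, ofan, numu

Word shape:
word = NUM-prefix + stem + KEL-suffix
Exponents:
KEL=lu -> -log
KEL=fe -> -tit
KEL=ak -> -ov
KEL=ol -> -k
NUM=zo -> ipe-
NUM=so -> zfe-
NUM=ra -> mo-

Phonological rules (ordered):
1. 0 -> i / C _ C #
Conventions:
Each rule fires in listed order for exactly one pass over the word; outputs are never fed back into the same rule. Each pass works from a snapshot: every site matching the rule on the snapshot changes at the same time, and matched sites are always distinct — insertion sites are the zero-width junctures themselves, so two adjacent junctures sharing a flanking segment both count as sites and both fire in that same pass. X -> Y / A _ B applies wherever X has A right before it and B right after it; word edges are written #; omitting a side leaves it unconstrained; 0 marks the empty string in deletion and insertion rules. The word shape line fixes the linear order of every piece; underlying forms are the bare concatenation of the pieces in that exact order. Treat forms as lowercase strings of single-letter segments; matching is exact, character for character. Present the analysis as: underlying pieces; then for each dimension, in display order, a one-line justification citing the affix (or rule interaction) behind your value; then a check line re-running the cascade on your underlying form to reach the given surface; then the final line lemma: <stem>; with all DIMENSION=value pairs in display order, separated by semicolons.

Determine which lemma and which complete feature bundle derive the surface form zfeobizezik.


underlying: zfe-obizez-k
KEL=ol - signalled by the affix -k
NUM=so - signalled by the affix zfe-
check: zfeobizezk -> zfeobizezik
lemma: obizez; KEL=ol; NUM=so


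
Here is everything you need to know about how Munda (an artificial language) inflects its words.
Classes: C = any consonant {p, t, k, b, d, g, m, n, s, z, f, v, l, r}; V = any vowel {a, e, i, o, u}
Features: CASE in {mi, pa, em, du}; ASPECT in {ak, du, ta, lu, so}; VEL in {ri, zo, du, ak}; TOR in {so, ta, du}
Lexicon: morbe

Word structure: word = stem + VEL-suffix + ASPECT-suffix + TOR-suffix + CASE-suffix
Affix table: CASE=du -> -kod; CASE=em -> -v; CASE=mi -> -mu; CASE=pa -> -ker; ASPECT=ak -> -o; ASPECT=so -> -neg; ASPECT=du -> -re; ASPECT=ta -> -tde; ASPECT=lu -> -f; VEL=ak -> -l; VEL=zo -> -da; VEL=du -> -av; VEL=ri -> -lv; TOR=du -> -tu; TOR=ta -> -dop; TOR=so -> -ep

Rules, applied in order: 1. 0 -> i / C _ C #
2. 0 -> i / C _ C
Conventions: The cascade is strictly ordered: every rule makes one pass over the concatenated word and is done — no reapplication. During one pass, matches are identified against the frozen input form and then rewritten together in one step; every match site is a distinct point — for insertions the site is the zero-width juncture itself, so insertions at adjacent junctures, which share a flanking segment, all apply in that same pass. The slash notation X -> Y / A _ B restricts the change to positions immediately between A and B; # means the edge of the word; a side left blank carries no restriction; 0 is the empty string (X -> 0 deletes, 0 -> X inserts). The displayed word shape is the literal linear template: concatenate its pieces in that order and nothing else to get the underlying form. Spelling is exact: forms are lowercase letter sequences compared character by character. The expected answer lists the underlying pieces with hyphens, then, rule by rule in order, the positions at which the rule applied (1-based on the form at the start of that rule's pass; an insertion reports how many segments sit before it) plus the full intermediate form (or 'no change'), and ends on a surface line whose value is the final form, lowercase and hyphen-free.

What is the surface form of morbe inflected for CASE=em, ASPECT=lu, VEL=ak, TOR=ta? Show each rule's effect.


underlying: morbe-l-f-dop-v
1. 0 -> i / C _ C #: inserts after position(s) 10: morbelfdopiv
2. 0 -> i / C _ C: inserts after position(s) 3, 6, 7: moribelifidopiv
surface: moribelifidopiv


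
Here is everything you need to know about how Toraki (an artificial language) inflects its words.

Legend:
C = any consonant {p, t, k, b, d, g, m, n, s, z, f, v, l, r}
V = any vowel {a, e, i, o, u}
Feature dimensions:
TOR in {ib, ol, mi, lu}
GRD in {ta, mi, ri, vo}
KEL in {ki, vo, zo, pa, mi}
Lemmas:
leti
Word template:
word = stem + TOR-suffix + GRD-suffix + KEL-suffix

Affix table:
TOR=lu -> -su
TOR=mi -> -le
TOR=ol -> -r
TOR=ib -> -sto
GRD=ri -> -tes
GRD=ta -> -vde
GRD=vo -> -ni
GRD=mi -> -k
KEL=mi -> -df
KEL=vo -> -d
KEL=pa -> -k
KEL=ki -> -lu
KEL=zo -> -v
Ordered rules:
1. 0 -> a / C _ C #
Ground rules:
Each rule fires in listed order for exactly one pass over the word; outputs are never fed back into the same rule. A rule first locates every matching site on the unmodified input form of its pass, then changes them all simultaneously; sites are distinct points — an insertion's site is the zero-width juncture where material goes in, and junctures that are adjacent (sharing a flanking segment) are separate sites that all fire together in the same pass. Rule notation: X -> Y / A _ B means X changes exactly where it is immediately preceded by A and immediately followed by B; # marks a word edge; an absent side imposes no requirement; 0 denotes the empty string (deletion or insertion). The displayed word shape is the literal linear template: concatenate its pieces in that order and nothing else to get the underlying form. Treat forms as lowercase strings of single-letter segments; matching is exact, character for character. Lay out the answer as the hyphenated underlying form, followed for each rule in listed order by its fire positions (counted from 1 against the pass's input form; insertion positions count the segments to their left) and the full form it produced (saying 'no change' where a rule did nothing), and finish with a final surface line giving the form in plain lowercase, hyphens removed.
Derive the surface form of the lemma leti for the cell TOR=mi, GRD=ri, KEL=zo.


underlying: leti-le-tes-v
1. 0 -> a / C _ C #: inserts after position(s) 9: letiletesav
surface: letiletesav


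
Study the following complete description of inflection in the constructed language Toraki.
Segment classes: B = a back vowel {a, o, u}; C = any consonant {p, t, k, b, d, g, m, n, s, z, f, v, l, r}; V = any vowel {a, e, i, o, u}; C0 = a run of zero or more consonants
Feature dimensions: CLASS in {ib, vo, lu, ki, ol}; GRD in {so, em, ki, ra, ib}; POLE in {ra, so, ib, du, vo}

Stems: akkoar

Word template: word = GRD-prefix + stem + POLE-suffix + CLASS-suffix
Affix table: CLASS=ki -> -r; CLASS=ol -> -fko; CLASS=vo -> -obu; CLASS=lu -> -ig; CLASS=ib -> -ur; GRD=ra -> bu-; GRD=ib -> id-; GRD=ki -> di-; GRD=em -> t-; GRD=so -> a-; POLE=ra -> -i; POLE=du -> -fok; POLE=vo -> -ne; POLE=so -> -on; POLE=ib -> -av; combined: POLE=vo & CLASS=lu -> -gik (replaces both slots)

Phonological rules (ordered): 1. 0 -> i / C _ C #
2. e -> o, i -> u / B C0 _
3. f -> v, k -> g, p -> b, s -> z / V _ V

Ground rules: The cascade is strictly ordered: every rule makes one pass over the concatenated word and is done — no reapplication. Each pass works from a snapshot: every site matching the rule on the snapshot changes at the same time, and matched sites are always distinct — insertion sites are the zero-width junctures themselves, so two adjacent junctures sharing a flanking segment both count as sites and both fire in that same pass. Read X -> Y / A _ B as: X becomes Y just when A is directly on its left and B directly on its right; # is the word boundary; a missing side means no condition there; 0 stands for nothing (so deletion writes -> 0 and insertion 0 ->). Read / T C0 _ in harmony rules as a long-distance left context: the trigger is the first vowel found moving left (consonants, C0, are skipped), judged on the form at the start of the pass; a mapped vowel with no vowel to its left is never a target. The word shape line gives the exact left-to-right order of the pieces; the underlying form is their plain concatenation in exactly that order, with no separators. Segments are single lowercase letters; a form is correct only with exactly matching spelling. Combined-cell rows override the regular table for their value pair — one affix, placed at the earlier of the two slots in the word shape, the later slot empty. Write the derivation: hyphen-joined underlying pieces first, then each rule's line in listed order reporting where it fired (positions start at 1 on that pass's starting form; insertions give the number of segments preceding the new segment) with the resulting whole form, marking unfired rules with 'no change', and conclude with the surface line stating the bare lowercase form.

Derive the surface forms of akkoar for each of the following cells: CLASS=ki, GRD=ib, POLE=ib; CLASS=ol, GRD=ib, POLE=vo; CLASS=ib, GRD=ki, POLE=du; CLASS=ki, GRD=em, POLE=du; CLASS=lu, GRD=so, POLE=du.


cell CLASS=ki, GRD=ib, POLE=ib:
underlying: id-akkoar-av-r
1. 0 -> i / C _ C #: inserts after position(s) 10: idakkoaravir
2. e -> o, i -> u / B C0 _: fires at position(s) 11: idakkoaravur
3. f -> v, k -> g, p -> b, s -> z / V _ V: no change
surface: idakkoaravur

cell CLASS=ol, GRD=ib, POLE=vo:
underlying: id-akkoar-ne-fko
1. 0 -> i / C _ C #: no change
2. e -> o, i -> u / B C0 _: fires at position(s) 10: idakkoarnofko
3. f -> v, k -> g, p -> b, s -> z / V _ V: no change
surface: idakkoarnofko

cell CLASS=ib, GRD=ki, POLE=du:
underlying: di-akkoar-fok-ur
1. 0 -> i / C _ C #: no change
2. e -> o, i -> u / B C0 _: no change
3. f -> v, k -> g, p -> b, s -> z / V _ V: fires at position(s) 11: diakkoarfogur
surface: diakkoarfogur

cell CLASS=ki, GRD=em, POLE=du:
underlying: t-akkoar-fok-r
1. 0 -> i / C _ C #: inserts after position(s) 10: takkoarfokir
2. e -> o, i -> u / B C0 _: fires at position(s) 11: takkoarfokur
3. f -> v, k -> g, p -> b, s -> z / V _ V: fires at position(s) 10: takkoarfogur
surface: takkoarfogur

cell CLASS=lu, GRD=so, POLE=du:
underlying: a-akkoar-fok-ig
1. 0 -> i / C _ C #: no change
2. e -> o, i -> u / B C0 _: fires at position(s) 11: aakkoarfokug
3. f -> v, k -> g, p -> b, s -> z / V _ V: fires at position(s) 10: aakkoarfogug
surface: aakkoarfogug


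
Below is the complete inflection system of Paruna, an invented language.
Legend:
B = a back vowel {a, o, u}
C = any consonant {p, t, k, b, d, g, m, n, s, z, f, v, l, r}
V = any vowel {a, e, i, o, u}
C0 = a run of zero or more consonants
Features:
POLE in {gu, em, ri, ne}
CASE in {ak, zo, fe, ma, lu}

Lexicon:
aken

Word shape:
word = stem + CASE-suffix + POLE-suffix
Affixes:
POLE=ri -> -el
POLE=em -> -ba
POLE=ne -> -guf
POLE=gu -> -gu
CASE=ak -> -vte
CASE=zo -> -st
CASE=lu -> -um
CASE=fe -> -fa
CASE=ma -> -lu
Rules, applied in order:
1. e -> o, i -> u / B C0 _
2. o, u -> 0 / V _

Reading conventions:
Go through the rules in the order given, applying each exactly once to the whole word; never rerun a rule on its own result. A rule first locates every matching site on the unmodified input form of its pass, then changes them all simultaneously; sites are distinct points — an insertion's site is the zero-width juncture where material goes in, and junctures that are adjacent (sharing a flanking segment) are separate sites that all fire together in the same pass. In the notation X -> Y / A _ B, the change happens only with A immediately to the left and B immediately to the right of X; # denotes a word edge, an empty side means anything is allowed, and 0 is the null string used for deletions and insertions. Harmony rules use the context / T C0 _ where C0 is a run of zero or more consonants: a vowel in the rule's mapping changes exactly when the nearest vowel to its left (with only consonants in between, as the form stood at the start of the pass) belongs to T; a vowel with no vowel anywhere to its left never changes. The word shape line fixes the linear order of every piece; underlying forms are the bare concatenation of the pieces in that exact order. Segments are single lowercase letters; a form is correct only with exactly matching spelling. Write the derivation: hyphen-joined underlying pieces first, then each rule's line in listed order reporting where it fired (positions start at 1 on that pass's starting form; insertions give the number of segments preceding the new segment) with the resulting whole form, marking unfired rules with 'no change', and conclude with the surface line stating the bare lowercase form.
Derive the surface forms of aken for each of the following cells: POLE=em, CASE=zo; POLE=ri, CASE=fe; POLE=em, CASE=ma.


cell POLE=em, CASE=zo:
underlying: aken-st-ba
1. e -> o, i -> u / B C0 _: fires at position(s) 3: akonstba
2. o, u -> 0 / V _: no change
surface: akonstba

cell POLE=ri, CASE=fe:
underlying: aken-fa-el
1. e -> o, i -> u / B C0 _: fires at position(s) 3, 7: akonfaol
2. o, u -> 0 / V _: fires at position(s) 7: akonfal
surface: akonfal

cell POLE=em, CASE=ma:
underlying: aken-lu-ba
1. e -> o, i -> u / B C0 _: fires at position(s) 3: akonluba
2. o, u -> 0 / V _: no change
surface: akonluba


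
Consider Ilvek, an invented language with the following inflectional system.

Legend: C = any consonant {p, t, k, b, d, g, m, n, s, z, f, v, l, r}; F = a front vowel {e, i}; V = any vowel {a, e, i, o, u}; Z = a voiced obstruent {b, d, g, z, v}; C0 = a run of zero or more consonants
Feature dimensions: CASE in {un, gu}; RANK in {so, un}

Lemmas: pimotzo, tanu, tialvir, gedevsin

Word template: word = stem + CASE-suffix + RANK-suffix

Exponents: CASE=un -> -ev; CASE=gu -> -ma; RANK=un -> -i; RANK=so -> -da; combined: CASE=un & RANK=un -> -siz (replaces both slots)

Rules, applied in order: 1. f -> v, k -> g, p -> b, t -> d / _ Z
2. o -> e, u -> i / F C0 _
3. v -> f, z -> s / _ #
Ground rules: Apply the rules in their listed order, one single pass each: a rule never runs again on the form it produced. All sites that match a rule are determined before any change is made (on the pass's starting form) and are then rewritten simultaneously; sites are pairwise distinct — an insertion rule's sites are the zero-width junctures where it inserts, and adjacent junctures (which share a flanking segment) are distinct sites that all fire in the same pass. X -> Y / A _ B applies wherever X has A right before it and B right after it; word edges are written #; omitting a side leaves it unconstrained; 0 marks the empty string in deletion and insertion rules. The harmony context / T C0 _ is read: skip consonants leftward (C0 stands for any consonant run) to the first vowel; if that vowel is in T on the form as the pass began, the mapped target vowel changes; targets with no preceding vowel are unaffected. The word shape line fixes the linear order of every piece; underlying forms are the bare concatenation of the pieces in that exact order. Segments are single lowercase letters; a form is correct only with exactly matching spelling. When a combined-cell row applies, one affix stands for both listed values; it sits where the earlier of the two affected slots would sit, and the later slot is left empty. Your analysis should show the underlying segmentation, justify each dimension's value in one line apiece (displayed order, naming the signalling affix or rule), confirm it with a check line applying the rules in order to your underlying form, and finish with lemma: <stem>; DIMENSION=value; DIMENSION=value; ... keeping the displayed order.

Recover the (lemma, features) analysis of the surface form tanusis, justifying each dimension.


underlying: tanu-siz
CASE=un - signalled by the combined affix row
RANK=un - signalled by the combined affix row
check: tanusiz -> tanusiz -> tanusiz -> tanusis
lemma: tanu; CASE=un; RANK=un


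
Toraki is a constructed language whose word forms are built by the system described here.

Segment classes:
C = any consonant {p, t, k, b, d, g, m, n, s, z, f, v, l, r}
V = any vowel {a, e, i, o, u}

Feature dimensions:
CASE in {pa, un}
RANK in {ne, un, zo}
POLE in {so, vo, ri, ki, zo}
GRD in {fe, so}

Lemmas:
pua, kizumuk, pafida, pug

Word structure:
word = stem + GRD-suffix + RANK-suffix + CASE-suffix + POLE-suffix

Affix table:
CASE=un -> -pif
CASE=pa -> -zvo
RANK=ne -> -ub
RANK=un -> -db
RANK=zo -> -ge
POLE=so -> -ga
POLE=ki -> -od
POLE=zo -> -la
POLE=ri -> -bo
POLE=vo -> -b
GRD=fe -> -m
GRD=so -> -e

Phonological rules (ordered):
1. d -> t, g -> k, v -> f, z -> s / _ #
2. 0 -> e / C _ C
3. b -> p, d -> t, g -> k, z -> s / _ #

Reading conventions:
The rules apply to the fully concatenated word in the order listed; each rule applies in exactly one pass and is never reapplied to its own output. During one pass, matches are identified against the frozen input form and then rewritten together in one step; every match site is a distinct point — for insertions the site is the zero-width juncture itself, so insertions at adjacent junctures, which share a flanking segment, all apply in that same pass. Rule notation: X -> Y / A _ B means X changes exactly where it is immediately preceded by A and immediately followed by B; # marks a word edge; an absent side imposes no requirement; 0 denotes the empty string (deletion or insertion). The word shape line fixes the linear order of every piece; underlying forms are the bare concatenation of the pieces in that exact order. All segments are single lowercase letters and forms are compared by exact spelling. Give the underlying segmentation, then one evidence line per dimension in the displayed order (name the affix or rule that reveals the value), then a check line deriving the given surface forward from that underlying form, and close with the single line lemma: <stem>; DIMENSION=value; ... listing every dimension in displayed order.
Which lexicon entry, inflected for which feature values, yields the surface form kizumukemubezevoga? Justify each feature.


underlying: kizumuk-m-ub-zvo-ga
CASE=pa - signalled by the affix -zvo
RANK=ne - signalled by the affix -ub
POLE=so - signalled by the affix -ga
GRD=fe - signalled by the affix -m
check: kizumukmubzvoga -> kizumukmubzvoga -> kizumukemubezevoga -> kizumukemubezevoga
lemma: kizumuk; CASE=pa; RANK=ne; POLE=so; GRD=fe


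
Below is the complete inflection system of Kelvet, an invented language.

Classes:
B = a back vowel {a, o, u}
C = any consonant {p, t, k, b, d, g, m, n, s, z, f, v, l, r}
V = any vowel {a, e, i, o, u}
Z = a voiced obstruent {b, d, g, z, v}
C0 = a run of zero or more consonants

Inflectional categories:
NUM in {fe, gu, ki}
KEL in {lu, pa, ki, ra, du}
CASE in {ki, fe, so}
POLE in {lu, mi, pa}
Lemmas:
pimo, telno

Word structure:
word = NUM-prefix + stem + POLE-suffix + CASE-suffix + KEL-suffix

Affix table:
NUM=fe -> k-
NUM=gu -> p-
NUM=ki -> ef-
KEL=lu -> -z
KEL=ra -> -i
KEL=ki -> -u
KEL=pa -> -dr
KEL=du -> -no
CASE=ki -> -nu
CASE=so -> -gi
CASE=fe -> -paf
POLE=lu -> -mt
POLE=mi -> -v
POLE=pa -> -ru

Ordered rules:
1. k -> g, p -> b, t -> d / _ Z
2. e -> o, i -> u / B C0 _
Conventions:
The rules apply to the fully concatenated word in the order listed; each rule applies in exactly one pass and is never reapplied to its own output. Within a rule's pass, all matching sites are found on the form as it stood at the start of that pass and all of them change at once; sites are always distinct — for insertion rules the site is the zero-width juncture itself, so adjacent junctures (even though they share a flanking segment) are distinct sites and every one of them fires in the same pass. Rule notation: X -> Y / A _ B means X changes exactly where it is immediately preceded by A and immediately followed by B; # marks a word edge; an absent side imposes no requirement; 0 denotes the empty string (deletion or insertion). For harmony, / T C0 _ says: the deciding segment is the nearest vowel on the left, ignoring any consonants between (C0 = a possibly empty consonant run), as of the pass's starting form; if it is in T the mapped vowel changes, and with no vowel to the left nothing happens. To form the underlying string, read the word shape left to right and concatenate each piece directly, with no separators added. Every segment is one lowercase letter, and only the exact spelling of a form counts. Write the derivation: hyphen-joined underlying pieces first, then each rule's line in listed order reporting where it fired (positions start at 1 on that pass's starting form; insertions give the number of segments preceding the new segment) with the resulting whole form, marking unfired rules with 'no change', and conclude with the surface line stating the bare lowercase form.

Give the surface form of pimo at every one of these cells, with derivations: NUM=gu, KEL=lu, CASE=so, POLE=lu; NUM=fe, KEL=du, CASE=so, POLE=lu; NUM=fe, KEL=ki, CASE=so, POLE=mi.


cell NUM=gu, KEL=lu, CASE=so, POLE=lu:
underlying: p-pimo-mt-gi-z
1. k -> g, p -> b, t -> d / _ Z: fires at position(s) 7: ppimomdgiz
2. e -> o, i -> u / B C0 _: fires at position(s) 9: ppimomdguz
surface: ppimomdguz

cell NUM=fe, KEL=du, CASE=so, POLE=lu:
underlying: k-pimo-mt-gi-no
1. k -> g, p -> b, t -> d / _ Z: fires at position(s) 7: kpimomdgino
2. e -> o, i -> u / B C0 _: fires at position(s) 9: kpimomdguno
surface: kpimomdguno

cell NUM=fe, KEL=ki, CASE=so, POLE=mi:
underlying: k-pimo-v-gi-u
1. k -> g, p -> b, t -> d / _ Z: no change
2. e -> o, i -> u / B C0 _: fires at position(s) 8: kpimovguu
surface: kpimovguu


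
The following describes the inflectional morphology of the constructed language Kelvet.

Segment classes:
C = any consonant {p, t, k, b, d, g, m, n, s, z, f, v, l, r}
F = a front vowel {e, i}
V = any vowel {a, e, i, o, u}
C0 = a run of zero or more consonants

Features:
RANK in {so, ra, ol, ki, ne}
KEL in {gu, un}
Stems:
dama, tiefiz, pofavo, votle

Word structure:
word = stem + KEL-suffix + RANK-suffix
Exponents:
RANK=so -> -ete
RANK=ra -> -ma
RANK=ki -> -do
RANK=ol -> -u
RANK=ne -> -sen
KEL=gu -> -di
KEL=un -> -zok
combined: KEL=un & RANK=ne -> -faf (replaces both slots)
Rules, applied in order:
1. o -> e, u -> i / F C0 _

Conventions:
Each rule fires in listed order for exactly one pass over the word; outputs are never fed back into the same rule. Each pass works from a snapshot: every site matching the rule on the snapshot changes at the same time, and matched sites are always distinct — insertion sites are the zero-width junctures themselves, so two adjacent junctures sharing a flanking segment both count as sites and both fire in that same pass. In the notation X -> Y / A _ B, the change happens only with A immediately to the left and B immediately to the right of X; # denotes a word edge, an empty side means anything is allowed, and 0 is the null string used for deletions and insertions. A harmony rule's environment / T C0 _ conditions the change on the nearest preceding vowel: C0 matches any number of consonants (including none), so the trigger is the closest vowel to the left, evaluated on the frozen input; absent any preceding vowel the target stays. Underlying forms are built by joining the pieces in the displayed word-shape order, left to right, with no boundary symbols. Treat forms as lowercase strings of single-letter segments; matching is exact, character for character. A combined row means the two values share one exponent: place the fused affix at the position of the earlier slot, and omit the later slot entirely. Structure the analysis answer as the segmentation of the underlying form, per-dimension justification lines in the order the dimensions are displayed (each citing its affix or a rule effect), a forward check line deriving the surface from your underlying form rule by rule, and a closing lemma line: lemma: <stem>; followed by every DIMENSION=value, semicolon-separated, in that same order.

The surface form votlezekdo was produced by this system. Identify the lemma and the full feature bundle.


underlying: votle-zok-do
RANK=ki - signalled by the affix -do
KEL=un - signalled by the affix -zok
check: votlezokdo -> votlezekdo
lemma: votle; RANK=ki; KEL=un


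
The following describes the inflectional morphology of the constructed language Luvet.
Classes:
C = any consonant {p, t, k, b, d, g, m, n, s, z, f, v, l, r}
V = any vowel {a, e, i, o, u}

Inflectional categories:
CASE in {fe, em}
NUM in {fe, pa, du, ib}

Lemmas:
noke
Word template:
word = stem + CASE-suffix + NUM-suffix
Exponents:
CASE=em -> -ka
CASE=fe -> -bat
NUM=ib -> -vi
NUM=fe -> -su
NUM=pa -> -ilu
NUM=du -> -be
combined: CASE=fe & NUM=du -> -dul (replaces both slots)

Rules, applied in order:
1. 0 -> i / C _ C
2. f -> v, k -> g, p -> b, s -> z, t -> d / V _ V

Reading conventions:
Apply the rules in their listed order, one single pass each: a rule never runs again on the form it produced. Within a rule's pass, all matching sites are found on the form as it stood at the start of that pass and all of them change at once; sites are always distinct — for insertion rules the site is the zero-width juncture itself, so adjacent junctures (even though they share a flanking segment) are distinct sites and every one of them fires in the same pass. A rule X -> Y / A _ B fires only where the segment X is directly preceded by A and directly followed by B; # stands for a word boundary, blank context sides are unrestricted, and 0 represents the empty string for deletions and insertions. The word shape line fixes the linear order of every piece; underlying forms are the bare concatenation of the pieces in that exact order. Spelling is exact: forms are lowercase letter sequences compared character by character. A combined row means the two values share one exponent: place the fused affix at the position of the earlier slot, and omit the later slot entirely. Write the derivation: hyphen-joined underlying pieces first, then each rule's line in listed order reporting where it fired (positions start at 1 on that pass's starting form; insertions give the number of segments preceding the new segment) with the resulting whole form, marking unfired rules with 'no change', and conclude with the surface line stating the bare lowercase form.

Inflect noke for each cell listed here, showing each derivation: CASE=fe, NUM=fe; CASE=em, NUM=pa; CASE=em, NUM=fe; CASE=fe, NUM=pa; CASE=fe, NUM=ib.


cell CASE=fe, NUM=fe:
underlying: noke-bat-su
1. 0 -> i / C _ C: inserts after position(s) 7: nokebatisu
2. f -> v, k -> g, p -> b, s -> z, t -> d / V _ V: fires at position(s) 3, 7, 9: nogebadizu
surface: nogebadizu

cell CASE=em, NUM=pa:
underlying: noke-ka-ilu
1. 0 -> i / C _ C: no change
2. f -> v, k -> g, p -> b, s -> z, t -> d / V _ V: fires at position(s) 3, 5: nogegailu
surface: nogegailu

cell CASE=em, NUM=fe:
underlying: noke-ka-su
1. 0 -> i / C _ C: no change
2. f -> v, k -> g, p -> b, s -> z, t -> d / V _ V: fires at position(s) 3, 5, 7: nogegazu
surface: nogegazu

cell CASE=fe, NUM=pa:
underlying: noke-bat-ilu
1. 0 -> i / C _ C: no change
2. f -> v, k -> g, p -> b, s -> z, t -> d / V _ V: fires at position(s) 3, 7: nogebadilu
surface: nogebadilu

cell CASE=fe, NUM=ib:
underlying: noke-bat-vi
1. 0 -> i / C _ C: inserts after position(s) 7: nokebativi
2. f -> v, k -> g, p -> b, s -> z, t -> d / V _ V: fires at position(s) 3, 7: nogebadivi
surface: nogebadivi


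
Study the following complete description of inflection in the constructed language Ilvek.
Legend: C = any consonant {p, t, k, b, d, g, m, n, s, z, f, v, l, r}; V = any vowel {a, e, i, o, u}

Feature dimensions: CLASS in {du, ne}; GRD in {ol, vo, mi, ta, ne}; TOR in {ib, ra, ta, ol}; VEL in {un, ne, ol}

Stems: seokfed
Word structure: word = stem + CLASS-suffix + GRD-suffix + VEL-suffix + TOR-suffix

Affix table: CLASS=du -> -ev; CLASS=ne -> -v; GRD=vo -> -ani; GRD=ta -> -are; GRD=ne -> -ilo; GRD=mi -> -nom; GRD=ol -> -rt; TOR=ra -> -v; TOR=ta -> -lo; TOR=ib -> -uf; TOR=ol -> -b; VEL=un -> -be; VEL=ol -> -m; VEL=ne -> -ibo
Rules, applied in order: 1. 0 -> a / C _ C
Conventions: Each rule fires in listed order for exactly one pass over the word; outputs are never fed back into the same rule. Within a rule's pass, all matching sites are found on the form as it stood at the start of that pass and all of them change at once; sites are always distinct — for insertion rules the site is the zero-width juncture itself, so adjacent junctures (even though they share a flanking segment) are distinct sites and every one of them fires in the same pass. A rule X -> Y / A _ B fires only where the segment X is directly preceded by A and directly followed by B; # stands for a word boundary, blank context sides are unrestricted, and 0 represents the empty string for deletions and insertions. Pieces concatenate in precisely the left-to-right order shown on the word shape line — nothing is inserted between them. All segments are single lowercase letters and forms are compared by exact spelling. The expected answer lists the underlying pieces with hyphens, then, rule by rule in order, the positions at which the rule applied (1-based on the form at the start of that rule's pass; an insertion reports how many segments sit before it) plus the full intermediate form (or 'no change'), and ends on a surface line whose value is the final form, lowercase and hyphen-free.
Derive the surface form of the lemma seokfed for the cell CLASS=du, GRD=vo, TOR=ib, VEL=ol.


underlying: seokfed-ev-ani-m-uf
1. 0 -> a / C _ C: inserts after position(s) 4: seokafedevanimuf
surface: seokafedevanimuf


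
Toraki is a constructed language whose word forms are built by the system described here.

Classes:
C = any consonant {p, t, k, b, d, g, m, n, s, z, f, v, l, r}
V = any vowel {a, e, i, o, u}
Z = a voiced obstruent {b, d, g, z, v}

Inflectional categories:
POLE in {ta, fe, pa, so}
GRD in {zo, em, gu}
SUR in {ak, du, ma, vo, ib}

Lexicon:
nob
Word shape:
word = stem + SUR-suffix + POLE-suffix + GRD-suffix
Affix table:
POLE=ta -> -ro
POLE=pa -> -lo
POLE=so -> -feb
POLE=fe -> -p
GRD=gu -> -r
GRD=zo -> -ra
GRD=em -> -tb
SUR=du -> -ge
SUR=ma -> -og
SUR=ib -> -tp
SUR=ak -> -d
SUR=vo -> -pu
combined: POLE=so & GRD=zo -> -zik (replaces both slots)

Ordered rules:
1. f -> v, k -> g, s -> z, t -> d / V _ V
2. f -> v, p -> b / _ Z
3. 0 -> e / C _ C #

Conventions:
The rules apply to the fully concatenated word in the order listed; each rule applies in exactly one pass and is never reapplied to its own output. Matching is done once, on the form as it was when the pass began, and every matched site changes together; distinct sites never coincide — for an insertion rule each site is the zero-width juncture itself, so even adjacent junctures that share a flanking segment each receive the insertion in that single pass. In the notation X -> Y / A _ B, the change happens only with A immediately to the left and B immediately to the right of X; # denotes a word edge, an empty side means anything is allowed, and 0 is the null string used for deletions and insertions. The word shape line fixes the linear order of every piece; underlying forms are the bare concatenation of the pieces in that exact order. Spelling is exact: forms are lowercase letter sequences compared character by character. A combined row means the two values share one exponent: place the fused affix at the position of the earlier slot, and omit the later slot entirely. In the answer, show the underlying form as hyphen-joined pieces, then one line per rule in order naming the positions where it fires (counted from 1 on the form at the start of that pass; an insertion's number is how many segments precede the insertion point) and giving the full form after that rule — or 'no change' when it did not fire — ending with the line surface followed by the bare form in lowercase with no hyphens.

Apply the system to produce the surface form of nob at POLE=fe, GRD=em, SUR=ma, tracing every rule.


underlying: nob-og-p-tb
1. f -> v, k -> g, s -> z, t -> d / V _ V: no change
2. f -> v, p -> b / _ Z: no change
3. 0 -> e / C _ C #: inserts after position(s) 7: nobogpteb
surface: nobogpteb


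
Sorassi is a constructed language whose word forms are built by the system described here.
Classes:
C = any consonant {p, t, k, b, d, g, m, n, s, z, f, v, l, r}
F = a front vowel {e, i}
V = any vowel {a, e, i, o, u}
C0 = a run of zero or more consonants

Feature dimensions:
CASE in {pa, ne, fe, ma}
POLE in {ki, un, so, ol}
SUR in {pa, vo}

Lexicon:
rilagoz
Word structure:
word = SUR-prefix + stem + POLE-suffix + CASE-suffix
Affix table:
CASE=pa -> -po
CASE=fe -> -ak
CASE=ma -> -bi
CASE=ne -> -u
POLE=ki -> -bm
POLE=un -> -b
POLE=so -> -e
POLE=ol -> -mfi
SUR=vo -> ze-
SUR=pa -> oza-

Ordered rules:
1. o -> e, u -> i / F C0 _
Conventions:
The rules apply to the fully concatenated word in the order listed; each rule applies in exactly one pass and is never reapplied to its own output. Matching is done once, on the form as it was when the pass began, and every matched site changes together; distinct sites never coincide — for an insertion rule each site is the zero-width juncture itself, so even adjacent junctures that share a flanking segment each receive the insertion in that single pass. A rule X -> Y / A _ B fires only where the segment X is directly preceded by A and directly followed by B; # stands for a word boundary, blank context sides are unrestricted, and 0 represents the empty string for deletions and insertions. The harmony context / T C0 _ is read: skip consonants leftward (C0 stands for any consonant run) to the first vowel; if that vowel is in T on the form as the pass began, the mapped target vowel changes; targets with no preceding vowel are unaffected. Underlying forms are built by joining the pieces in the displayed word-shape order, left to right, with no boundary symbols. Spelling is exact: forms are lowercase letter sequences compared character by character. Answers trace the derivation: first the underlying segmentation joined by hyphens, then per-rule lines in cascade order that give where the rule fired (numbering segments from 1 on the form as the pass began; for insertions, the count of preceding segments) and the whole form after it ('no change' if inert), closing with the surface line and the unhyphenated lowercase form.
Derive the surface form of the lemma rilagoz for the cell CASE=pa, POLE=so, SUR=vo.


underlying: ze-rilagoz-e-po
1. o -> e, u -> i / F C0 _: fires at position(s) 12: zerilagozepe
surface: zerilagozepe


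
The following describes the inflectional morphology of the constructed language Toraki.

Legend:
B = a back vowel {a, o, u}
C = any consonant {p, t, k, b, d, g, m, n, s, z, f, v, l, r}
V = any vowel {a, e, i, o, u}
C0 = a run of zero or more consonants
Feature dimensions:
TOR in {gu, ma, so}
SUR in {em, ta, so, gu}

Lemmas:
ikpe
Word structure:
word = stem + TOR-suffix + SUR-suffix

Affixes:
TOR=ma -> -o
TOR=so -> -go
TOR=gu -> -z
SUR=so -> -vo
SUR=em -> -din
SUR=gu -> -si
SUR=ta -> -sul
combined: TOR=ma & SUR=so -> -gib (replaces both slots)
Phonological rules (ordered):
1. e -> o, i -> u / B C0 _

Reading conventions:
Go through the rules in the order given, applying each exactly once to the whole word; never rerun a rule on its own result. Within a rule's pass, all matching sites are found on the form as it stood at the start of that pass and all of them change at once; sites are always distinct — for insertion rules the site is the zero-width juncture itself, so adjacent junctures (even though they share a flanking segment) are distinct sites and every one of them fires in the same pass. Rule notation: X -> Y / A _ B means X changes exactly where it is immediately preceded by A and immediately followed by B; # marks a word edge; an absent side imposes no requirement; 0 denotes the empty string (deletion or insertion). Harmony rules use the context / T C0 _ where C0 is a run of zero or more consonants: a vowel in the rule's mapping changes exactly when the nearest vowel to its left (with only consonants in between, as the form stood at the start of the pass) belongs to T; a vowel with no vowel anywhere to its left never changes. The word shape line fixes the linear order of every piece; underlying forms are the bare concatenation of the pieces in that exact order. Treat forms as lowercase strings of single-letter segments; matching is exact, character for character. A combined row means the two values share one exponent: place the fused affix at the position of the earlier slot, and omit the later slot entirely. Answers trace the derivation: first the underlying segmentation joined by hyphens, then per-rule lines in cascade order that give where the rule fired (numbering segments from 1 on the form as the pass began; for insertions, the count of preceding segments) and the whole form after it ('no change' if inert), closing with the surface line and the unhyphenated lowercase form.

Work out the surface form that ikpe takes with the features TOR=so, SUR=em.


underlying: ikpe-go-din
1. e -> o, i -> u / B C0 _: fires at position(s) 8: ikpegodun
surface: ikpegodun
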